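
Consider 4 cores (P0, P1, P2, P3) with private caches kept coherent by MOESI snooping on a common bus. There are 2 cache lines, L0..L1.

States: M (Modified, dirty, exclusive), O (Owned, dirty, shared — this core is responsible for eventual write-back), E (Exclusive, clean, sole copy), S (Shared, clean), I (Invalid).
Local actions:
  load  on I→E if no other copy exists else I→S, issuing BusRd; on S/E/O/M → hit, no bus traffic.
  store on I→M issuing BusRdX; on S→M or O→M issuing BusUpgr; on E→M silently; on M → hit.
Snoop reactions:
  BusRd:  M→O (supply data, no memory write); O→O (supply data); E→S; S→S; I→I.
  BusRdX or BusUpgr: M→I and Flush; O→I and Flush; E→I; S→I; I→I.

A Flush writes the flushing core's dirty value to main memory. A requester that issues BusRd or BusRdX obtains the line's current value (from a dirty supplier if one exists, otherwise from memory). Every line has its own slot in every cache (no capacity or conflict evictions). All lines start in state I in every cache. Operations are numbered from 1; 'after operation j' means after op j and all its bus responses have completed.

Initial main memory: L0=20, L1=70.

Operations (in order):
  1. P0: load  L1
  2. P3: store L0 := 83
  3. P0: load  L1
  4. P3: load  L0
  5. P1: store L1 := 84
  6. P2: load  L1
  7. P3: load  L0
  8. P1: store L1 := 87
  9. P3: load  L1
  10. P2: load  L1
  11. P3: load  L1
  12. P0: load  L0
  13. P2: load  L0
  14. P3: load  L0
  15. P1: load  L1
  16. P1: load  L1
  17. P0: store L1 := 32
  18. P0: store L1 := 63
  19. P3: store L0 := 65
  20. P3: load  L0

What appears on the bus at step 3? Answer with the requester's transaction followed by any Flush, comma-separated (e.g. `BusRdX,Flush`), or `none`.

bus = none

[1] P0: load  L1 | P0:E(70), P1:I, P2:I, P3:I | bus: BusRd
[2] P3: store L0 := 83 | P0:I, P1:I, P2:I, P3:M(83) | bus: BusRdX
[3] P0: load  L1 | P0:E(70), P1:I, P2:I, P3:I | bus: none
[4] P3: load  L0 | P0:I, P1:I, P2:I, P3:M(83) | bus: none
[5] P1: store L1 := 84 | P0:I, P1:M(84), P2:I, P3:I | bus: BusRdX
[6] P2: load  L1 | P0:I, P1:O(84), P2:S(84), P3:I | bus: BusRd
[7] P3: load  L0 | P0:I, P1:I, P2:I, P3:M(83) | bus: none
[8] P1: store L1 := 87 | P0:I, P1:M(87), P2:I, P3:I | bus: BusUpgr
[9] P3: load  L1 | P0:I, P1:O(87), P2:I, P3:S(87) | bus: BusRd
[10] P2: load  L1 | P0:I, P1:O(87), P2:S(87), P3:S(87) | bus: BusRd
[11] P3: load  L1 | P0:I, P1:O(87), P2:S(87), P3:S(87) | bus: none
[12] P0: load  L0 | P0:S(83), P1:I, P2:I, P3:O(83) | bus: BusRd
[13] P2: load  L0 | P0:S(83), P1:I, P2:S(83), P3:O(83) | bus: BusRd
[14] P3: load  L0 | P0:S(83), P1:I, P2:S(83), P3:O(83) | bus: none
[15] P1: load  L1 | P0:I, P1:O(87), P2:S(87), P3:S(87) | bus: none
[16] P1: load  L1 | P0:I, P1:O(87), P2:S(87), P3:S(87) | bus: none
[17] P0: store L1 := 32 | P0:M(32), P1:I, P2:I, P3:I | bus: BusRdX,Flush
[18] P0: store L1 := 63 | P0:M(63), P1:I, P2:I, P3:I | bus: none
[19] P3: store L0 := 65 | P0:I, P1:I, P2:I, P3:M(65) | bus: BusUpgr
[20] P3: load  L0 | P0:I, P1:I, P2:I, P3:M(65) | bus: none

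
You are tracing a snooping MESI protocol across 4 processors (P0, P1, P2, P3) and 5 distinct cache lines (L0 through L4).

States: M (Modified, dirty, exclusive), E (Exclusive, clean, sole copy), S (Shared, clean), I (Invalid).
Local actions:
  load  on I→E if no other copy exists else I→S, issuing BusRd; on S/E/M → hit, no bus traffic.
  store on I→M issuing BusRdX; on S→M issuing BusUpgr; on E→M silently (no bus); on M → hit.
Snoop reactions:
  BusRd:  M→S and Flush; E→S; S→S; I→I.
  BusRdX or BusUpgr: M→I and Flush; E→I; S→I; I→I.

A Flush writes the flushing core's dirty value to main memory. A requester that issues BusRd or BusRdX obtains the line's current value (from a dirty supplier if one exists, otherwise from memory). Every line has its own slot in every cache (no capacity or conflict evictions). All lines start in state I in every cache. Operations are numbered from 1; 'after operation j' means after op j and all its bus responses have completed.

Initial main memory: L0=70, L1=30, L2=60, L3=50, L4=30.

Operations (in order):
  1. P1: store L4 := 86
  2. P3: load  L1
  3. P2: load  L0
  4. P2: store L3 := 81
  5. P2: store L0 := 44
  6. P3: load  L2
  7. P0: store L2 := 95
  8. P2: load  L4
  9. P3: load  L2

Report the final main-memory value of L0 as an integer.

memory[L0] = 70

[1] P1: store L4 := 86 | P0:I, P1:M(86), P2:I, P3:I | bus: BusRdX
[2] P3: load  L1 | P0:I, P1:I, P2:I, P3:E(30) | bus: BusRd
[3] P2: load  L0 | P0:I, P1:I, P2:E(70), P3:I | bus: BusRd
[4] P2: store L3 := 81 | P0:I, P1:I, P2:M(81), P3:I | bus: BusRdX
[5] P2: store L0 := 44 | P0:I, P1:I, P2:M(44), P3:I | bus: none
[6] P3: load  L2 | P0:I, P1:I, P2:I, P3:E(60) | bus: BusRd
[7] P0: store L2 := 95 | P0:M(95), P1:I, P2:I, P3:I | bus: BusRdX
[8] P2: load  L4 | P0:I, P1:S(86), P2:S(86), P3:I | bus: BusRd,Flush
[9] P3: load  L2 | P0:S(95), P1:I, P2:I, P3:S(95) | bus: BusRd,Flush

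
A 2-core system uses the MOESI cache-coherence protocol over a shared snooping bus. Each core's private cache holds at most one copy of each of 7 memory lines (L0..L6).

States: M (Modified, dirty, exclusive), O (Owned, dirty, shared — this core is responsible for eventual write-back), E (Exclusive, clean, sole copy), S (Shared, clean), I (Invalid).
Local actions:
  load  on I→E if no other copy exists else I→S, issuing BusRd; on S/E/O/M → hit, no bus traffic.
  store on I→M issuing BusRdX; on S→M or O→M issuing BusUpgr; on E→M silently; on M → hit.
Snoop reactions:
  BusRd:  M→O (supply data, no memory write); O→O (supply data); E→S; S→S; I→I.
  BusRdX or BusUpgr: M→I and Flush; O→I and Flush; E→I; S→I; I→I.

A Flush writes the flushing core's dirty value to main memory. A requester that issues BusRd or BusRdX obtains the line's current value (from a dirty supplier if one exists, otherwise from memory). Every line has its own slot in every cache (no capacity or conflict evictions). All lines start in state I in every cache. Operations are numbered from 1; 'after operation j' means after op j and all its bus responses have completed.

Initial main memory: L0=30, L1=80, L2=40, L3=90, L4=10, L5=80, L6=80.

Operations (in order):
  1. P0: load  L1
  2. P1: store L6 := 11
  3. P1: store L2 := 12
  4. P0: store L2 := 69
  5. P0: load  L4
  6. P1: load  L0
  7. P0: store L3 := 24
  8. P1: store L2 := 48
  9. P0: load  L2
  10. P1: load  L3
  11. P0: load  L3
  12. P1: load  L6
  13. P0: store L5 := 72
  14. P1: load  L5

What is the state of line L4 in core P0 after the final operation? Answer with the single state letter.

step 1: P0: load  L1  ⟶  EI  (L1)  txn=BusRd  M[L1]=80
step 2: P1: store L6 := 11  ⟶  IM  (L6)  txn=BusRdX  M[L6]=80
step 3: P1: store L2 := 12  ⟶  IM  (L2)  txn=BusRdX  M[L2]=40
step 4: P0: store L2 := 69  ⟶  MI  (L2)  txn=BusRdX+Flush  M[L2]=12
step 5: P0: load  L4  ⟶  EI  (L4)  txn=BusRd  M[L4]=10
step 6: P1: load  L0  ⟶  IE  (L0)  txn=BusRd  M[L0]=30
step 7: P0: store L3 := 24  ⟶  MI  (L3)  txn=BusRdX  M[L3]=90
step 8: P1: store L2 := 48  ⟶  IM  (L2)  txn=BusRdX+Flush  M[L2]=69
step 9: P0: load  L2  ⟶  SO  (L2)  txn=BusRd  M[L2]=69
step 10: P1: load  L3  ⟶  OS  (L3)  txn=BusRd  M[L3]=90
step 11: P0: load  L3  ⟶  OS  (L3)  txn=∅  M[L3]=90
step 12: P1: load  L6  ⟶  IM  (L6)  txn=∅  M[L6]=80
step 13: P0: store L5 := 72  ⟶  MI  (L5)  txn=BusRdX  M[L5]=80
step 14: P1: load  L5  ⟶  OS  (L5)  txn=BusRd  M[L5]=80

state = E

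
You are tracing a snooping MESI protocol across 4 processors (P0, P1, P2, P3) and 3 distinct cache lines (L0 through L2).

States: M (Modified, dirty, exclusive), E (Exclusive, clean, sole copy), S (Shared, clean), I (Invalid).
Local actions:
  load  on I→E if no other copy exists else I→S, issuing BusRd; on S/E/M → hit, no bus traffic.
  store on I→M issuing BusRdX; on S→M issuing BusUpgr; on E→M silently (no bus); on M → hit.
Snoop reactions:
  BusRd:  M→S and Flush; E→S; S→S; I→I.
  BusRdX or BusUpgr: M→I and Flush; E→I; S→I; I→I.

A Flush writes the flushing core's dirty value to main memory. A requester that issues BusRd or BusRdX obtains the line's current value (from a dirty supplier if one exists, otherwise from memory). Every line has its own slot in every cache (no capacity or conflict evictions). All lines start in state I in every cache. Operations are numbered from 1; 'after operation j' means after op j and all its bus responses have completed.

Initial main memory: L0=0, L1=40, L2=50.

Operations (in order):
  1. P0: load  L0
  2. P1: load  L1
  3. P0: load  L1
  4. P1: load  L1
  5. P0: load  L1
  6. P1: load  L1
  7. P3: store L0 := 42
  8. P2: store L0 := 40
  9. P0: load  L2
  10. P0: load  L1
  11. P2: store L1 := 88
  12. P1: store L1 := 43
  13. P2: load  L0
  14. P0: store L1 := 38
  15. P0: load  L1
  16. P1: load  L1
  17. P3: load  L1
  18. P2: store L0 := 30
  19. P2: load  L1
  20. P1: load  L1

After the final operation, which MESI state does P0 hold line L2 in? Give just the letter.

[1] P0: load  L0 | P0:E(0), P1:I, P2:I, P3:I | bus: BusRd
[2] P1: load  L1 | P0:I, P1:E(40), P2:I, P3:I | bus: BusRd
[3] P0: load  L1 | P0:S(40), P1:S(40), P2:I, P3:I | bus: BusRd
[4] P1: load  L1 | P0:S(40), P1:S(40), P2:I, P3:I | bus: none
[5] P0: load  L1 | P0:S(40), P1:S(40), P2:I, P3:I | bus: none
[6] P1: load  L1 | P0:S(40), P1:S(40), P2:I, P3:I | bus: none
[7] P3: store L0 := 42 | P0:I, P1:I, P2:I, P3:M(42) | bus: BusRdX
[8] P2: store L0 := 40 | P0:I, P1:I, P2:M(40), P3:I | bus: BusRdX,Flush
[9] P0: load  L2 | P0:E(50), P1:I, P2:I, P3:I | bus: BusRd
[10] P0: load  L1 | P0:S(40), P1:S(40), P2:I, P3:I | bus: none
[11] P2: store L1 := 88 | P0:I, P1:I, P2:M(88), P3:I | bus: BusRdX
[12] P1: store L1 := 43 | P0:I, P1:M(43), P2:I, P3:I | bus: BusRdX,Flush
[13] P2: load  L0 | P0:I, P1:I, P2:M(40), P3:I | bus: none
[14] P0: store L1 := 38 | P0:M(38), P1:I, P2:I, P3:I | bus: BusRdX,Flush
[15] P0: load  L1 | P0:M(38), P1:I, P2:I, P3:I | bus: none
[16] P1: load  L1 | P0:S(38), P1:S(38), P2:I, P3:I | bus: BusRd,Flush
[17] P3: load  L1 | P0:S(38), P1:S(38), P2:I, P3:S(38) | bus: BusRd
[18] P2: store L0 := 30 | P0:I, P1:I, P2:M(30), P3:I | bus: none
[19] P2: load  L1 | P0:S(38), P1:S(38), P2:S(38), P3:S(38) | bus: BusRd
[20] P1: load  L1 | P0:S(38), P1:S(38), P2:S(38), P3:S(38) | bus: none

state = E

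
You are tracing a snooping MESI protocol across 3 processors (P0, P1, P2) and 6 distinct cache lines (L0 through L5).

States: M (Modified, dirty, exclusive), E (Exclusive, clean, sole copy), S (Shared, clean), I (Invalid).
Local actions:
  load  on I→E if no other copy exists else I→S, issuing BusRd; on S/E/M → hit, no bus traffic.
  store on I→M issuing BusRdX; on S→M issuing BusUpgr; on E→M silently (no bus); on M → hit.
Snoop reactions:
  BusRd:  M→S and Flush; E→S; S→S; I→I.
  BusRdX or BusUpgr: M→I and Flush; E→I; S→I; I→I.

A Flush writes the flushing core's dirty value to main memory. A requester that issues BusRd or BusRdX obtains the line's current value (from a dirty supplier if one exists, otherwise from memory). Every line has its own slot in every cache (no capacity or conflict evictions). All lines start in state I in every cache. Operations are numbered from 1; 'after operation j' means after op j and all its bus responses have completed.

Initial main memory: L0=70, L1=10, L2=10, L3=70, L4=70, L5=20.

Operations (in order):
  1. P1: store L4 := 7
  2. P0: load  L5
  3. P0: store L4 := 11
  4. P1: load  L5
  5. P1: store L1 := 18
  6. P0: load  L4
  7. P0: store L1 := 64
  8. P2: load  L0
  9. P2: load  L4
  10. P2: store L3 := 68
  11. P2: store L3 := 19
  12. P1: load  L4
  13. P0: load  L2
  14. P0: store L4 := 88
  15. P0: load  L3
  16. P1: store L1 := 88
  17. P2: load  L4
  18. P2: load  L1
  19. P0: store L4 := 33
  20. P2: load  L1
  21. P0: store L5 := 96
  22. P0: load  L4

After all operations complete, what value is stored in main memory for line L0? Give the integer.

1. P1: store L4 := 7  bus=[BusRdX]  L4: P0=I P1=M P2=I  mem[L4]=70
2. P0: load  L5  bus=[BusRd]  L5: P0=E P1=I P2=I  mem[L5]=20
3. P0: store L4 := 11  bus=[BusRdX,Flush]  L4: P0=M P1=I P2=I  mem[L4]=7
4. P1: load  L5  bus=[BusRd]  L5: P0=S P1=S P2=I  mem[L5]=20
5. P1: store L1 := 18  bus=[BusRdX]  L1: P0=I P1=M P2=I  mem[L1]=10
6. P0: load  L4  bus=[-]  L4: P0=M P1=I P2=I  mem[L4]=7
7. P0: store L1 := 64  bus=[BusRdX,Flush]  L1: P0=M P1=I P2=I  mem[L1]=18
8. P2: load  L0  bus=[BusRd]  L0: P0=I P1=I P2=E  mem[L0]=70
9. P2: load  L4  bus=[BusRd,Flush]  L4: P0=S P1=I P2=S  mem[L4]=11
10. P2: store L3 := 68  bus=[BusRdX]  L3: P0=I P1=I P2=M  mem[L3]=70
11. P2: store L3 := 19  bus=[-]  L3: P0=I P1=I P2=M  mem[L3]=70
12. P1: load  L4  bus=[BusRd]  L4: P0=S P1=S P2=S  mem[L4]=11
13. P0: load  L2  bus=[BusRd]  L2: P0=E P1=I P2=I  mem[L2]=10
14. P0: store L4 := 88  bus=[BusUpgr]  L4: P0=M P1=I P2=I  mem[L4]=11
15. P0: load  L3  bus=[BusRd,Flush]  L3: P0=S P1=I P2=S  mem[L3]=19
16. P1: store L1 := 88  bus=[BusRdX,Flush]  L1: P0=I P1=M P2=I  mem[L1]=64
17. P2: load  L4  bus=[BusRd,Flush]  L4: P0=S P1=I P2=S  mem[L4]=88
18. P2: load  L1  bus=[BusRd,Flush]  L1: P0=I P1=S P2=S  mem[L1]=88
19. P0: store L4 := 33  bus=[BusUpgr]  L4: P0=M P1=I P2=I  mem[L4]=88
20. P2: load  L1  bus=[-]  L1: P0=I P1=S P2=S  mem[L1]=88
21. P0: store L5 := 96  bus=[BusUpgr]  L5: P0=M P1=I P2=I  mem[L5]=20
22. P0: load  L4  bus=[-]  L4: P0=M P1=I P2=I  mem[L4]=88

memory[L0] = 70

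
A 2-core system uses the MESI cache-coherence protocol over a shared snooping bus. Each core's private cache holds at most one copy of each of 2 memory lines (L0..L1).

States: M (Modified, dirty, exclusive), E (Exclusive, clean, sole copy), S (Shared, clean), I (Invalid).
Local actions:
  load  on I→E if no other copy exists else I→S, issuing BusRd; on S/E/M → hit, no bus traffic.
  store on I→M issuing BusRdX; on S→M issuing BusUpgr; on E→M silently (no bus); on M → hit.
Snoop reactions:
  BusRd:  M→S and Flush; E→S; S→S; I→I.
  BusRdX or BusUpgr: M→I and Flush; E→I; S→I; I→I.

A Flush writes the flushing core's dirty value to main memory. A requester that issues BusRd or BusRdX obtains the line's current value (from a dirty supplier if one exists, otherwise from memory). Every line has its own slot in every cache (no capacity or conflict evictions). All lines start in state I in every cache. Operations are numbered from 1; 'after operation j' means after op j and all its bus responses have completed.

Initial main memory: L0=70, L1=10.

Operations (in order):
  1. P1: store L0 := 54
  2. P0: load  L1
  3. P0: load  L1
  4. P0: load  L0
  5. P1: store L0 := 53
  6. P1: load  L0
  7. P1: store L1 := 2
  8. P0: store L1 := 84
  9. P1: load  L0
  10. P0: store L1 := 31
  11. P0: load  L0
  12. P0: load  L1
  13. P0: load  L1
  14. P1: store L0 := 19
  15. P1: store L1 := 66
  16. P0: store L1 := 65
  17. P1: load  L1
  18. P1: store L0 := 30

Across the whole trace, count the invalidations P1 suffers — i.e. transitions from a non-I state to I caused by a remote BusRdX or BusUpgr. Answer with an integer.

invalidations = 2

[1] P1: store L0 := 54 | P0:I, P1:M(54) | bus: BusRdX
[2] P0: load  L1 | P0:E(10), P1:I | bus: BusRd
[3] P0: load  L1 | P0:E(10), P1:I | bus: none
[4] P0: load  L0 | P0:S(54), P1:S(54) | bus: BusRd,Flush
[5] P1: store L0 := 53 | P0:I, P1:M(53) | bus: BusUpgr
[6] P1: load  L0 | P0:I, P1:M(53) | bus: none
[7] P1: store L1 := 2 | P0:I, P1:M(2) | bus: BusRdX
[8] P0: store L1 := 84 | P0:M(84), P1:I | bus: BusRdX,Flush
[9] P1: load  L0 | P0:I, P1:M(53) | bus: none
[10] P0: store L1 := 31 | P0:M(31), P1:I | bus: none
[11] P0: load  L0 | P0:S(53), P1:S(53) | bus: BusRd,Flush
[12] P0: load  L1 | P0:M(31), P1:I | bus: none
[13] P0: load  L1 | P0:M(31), P1:I | bus: none
[14] P1: store L0 := 19 | P0:I, P1:M(19) | bus: BusUpgr
[15] P1: store L1 := 66 | P0:I, P1:M(66) | bus: BusRdX,Flush
[16] P0: store L1 := 65 | P0:M(65), P1:I | bus: BusRdX,Flush
[17] P1: load  L1 | P0:S(65), P1:S(65) | bus: BusRd,Flush
[18] P1: store L0 := 30 | P0:I, P1:M(30) | bus: none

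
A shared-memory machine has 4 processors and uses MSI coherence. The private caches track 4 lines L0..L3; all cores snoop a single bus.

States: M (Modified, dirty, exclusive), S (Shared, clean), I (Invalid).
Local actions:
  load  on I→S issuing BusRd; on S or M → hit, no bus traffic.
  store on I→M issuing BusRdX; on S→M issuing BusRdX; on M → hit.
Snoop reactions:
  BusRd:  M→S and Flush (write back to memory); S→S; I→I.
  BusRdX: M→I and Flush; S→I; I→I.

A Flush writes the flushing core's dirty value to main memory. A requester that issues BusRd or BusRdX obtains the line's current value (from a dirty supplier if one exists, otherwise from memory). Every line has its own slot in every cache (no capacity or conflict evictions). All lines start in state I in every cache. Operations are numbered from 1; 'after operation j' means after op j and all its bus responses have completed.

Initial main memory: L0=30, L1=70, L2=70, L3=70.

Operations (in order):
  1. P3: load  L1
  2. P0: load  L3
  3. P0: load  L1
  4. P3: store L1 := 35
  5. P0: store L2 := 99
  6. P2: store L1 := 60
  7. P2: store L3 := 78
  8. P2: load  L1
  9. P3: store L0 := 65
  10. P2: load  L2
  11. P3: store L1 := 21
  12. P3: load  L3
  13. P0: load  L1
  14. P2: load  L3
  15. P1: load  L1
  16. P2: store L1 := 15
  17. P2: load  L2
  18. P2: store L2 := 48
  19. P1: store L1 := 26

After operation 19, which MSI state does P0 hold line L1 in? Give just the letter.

[1] P3: load  L1 | P0:I, P1:I, P2:I, P3:S(70) | bus: BusRd
[2] P0: load  L3 | P0:S(70), P1:I, P2:I, P3:I | bus: BusRd
[3] P0: load  L1 | P0:S(70), P1:I, P2:I, P3:S(70) | bus: BusRd
[4] P3: store L1 := 35 | P0:I, P1:I, P2:I, P3:M(35) | bus: BusRdX
[5] P0: store L2 := 99 | P0:M(99), P1:I, P2:I, P3:I | bus: BusRdX
[6] P2: store L1 := 60 | P0:I, P1:I, P2:M(60), P3:I | bus: BusRdX,Flush
[7] P2: store L3 := 78 | P0:I, P1:I, P2:M(78), P3:I | bus: BusRdX
[8] P2: load  L1 | P0:I, P1:I, P2:M(60), P3:I | bus: none
[9] P3: store L0 := 65 | P0:I, P1:I, P2:I, P3:M(65) | bus: BusRdX
[10] P2: load  L2 | P0:S(99), P1:I, P2:S(99), P3:I | bus: BusRd,Flush
[11] P3: store L1 := 21 | P0:I, P1:I, P2:I, P3:M(21) | bus: BusRdX,Flush
[12] P3: load  L3 | P0:I, P1:I, P2:S(78), P3:S(78) | bus: BusRd,Flush
[13] P0: load  L1 | P0:S(21), P1:I, P2:I, P3:S(21) | bus: BusRd,Flush
[14] P2: load  L3 | P0:I, P1:I, P2:S(78), P3:S(78) | bus: none
[15] P1: load  L1 | P0:S(21), P1:S(21), P2:I, P3:S(21) | bus: BusRd
[16] P2: store L1 := 15 | P0:I, P1:I, P2:M(15), P3:I | bus: BusRdX
[17] P2: load  L2 | P0:S(99), P1:I, P2:S(99), P3:I | bus: none
[18] P2: store L2 := 48 | P0:I, P1:I, P2:M(48), P3:I | bus: BusRdX
[19] P1: store L1 := 26 | P0:I, P1:M(26), P2:I, P3:I | bus: BusRdX,Flush

state = I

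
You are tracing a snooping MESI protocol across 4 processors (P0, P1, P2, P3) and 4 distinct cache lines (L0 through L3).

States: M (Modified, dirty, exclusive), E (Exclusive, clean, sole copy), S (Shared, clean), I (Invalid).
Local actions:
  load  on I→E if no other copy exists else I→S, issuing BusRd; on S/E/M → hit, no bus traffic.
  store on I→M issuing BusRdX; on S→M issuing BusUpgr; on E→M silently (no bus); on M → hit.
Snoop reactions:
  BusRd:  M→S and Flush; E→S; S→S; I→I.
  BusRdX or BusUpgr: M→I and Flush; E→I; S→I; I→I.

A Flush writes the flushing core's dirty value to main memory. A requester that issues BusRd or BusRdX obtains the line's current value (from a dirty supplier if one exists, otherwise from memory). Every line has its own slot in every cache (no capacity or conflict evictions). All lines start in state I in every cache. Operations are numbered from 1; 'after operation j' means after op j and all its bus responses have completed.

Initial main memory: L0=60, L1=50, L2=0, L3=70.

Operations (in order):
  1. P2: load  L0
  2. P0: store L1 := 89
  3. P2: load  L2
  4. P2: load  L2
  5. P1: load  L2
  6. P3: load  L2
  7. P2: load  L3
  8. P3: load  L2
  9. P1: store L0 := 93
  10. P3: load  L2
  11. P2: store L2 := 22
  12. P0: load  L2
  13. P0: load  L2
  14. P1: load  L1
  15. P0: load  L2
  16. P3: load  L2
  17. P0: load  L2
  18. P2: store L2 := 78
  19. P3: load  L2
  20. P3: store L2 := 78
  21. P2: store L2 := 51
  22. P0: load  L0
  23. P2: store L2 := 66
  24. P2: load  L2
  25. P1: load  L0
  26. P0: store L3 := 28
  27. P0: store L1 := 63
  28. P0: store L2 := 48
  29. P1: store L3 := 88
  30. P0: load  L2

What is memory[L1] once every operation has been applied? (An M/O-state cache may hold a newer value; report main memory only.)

memory[L1] = 89

  op1 P2: load  L0 → I/I/E/I on L0; bus BusRd; mem=60
  op2 P0: store L1 := 89 → M/I/I/I on L1; bus BusRdX; mem=50
  op3 P2: load  L2 → I/I/E/I on L2; bus BusRd; mem=0
  op4 P2: load  L2 → I/I/E/I on L2; bus (none); mem=0
  op5 P1: load  L2 → I/S/S/I on L2; bus BusRd; mem=0
  op6 P3: load  L2 → I/S/S/S on L2; bus BusRd; mem=0
  op7 P2: load  L3 → I/I/E/I on L3; bus BusRd; mem=70
  op8 P3: load  L2 → I/S/S/S on L2; bus (none); mem=0
  op9 P1: store L0 := 93 → I/M/I/I on L0; bus BusRdX; mem=60
  op10 P3: load  L2 → I/S/S/S on L2; bus (none); mem=0
  op11 P2: store L2 := 22 → I/I/M/I on L2; bus BusUpgr; mem=0
  op12 P0: load  L2 → S/I/S/I on L2; bus BusRd Flush; mem=22
  op13 P0: load  L2 → S/I/S/I on L2; bus (none); mem=22
  op14 P1: load  L1 → S/S/I/I on L1; bus BusRd Flush; mem=89
  op15 P0: load  L2 → S/I/S/I on L2; bus (none); mem=22
  op16 P3: load  L2 → S/I/S/S on L2; bus BusRd; mem=22
  op17 P0: load  L2 → S/I/S/S on L2; bus (none); mem=22
  op18 P2: store L2 := 78 → I/I/M/I on L2; bus BusUpgr; mem=22
  op19 P3: load  L2 → I/I/S/S on L2; bus BusRd Flush; mem=78
  op20 P3: store L2 := 78 → I/I/I/M on L2; bus BusUpgr; mem=78
  op21 P2: store L2 := 51 → I/I/M/I on L2; bus BusRdX Flush; mem=78
  op22 P0: load  L0 → S/S/I/I on L0; bus BusRd Flush; mem=93
  op23 P2: store L2 := 66 → I/I/M/I on L2; bus (none); mem=78
  op24 P2: load  L2 → I/I/M/I on L2; bus (none); mem=78
  op25 P1: load  L0 → S/S/I/I on L0; bus (none); mem=93
  op26 P0: store L3 := 28 → M/I/I/I on L3; bus BusRdX; mem=70
  op27 P0: store L1 := 63 → M/I/I/I on L1; bus BusUpgr; mem=89
  op28 P0: store L2 := 48 → M/I/I/I on L2; bus BusRdX Flush; mem=66
  op29 P1: store L3 := 88 → I/M/I/I on L3; bus BusRdX Flush; mem=28
  op30 P0: load  L2 → M/I/I/I on L2; bus (none); mem=66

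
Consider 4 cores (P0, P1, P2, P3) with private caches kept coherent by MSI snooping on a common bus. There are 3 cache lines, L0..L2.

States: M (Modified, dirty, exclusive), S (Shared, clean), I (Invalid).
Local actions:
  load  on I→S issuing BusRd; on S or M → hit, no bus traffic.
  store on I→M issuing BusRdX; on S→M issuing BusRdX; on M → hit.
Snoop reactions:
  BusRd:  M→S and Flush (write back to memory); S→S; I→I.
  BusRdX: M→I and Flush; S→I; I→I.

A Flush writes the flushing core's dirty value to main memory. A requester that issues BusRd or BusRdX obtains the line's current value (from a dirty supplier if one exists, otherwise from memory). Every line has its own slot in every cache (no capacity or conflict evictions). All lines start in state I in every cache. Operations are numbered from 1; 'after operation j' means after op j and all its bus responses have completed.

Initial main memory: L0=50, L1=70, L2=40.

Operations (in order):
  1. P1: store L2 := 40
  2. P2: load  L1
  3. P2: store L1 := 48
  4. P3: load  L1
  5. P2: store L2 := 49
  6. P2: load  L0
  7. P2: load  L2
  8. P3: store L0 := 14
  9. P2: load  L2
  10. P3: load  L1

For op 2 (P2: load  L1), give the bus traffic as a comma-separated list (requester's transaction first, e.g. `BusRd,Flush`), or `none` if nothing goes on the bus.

step 1: P1: store L2 := 40  ⟶  IMII  (L2)  txn=BusRdX  M[L2]=40
step 2: P2: load  L1  ⟶  IISI  (L1)  txn=BusRd  M[L1]=70
step 3: P2: store L1 := 48  ⟶  IIMI  (L1)  txn=BusRdX  M[L1]=70
step 4: P3: load  L1  ⟶  IISS  (L1)  txn=BusRd+Flush  M[L1]=48
step 5: P2: store L2 := 49  ⟶  IIMI  (L2)  txn=BusRdX+Flush  M[L2]=40
step 6: P2: load  L0  ⟶  IISI  (L0)  txn=BusRd  M[L0]=50
step 7: P2: load  L2  ⟶  IIMI  (L2)  txn=∅  M[L2]=40
step 8: P3: store L0 := 14  ⟶  IIIM  (L0)  txn=BusRdX  M[L0]=50
step 9: P2: load  L2  ⟶  IIMI  (L2)  txn=∅  M[L2]=40
step 10: P3: load  L1  ⟶  IISS  (L1)  txn=∅  M[L1]=48

bus = BusRd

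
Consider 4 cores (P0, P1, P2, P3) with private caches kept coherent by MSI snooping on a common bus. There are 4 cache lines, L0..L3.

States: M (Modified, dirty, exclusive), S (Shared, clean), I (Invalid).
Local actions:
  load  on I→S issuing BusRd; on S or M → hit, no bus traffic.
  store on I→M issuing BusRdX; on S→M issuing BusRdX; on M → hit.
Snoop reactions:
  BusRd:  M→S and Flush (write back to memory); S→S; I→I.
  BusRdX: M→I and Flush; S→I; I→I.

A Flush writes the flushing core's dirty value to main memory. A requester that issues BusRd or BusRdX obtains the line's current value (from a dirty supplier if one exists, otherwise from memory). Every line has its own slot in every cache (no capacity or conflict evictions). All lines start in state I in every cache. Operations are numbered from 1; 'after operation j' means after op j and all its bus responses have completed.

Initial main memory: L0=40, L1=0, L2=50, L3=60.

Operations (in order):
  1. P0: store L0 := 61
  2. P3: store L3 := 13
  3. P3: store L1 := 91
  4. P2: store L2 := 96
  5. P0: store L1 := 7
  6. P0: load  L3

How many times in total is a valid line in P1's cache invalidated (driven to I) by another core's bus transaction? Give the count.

invalidations = 0

[1] P0: store L0 := 61 | P0:M(61), P1:I, P2:I, P3:I | bus: BusRdX
[2] P3: store L3 := 13 | P0:I, P1:I, P2:I, P3:M(13) | bus: BusRdX
[3] P3: store L1 := 91 | P0:I, P1:I, P2:I, P3:M(91) | bus: BusRdX
[4] P2: store L2 := 96 | P0:I, P1:I, P2:M(96), P3:I | bus: BusRdX
[5] P0: store L1 := 7 | P0:M(7), P1:I, P2:I, P3:I | bus: BusRdX,Flush
[6] P0: load  L3 | P0:S(13), P1:I, P2:I, P3:S(13) | bus: BusRd,Flush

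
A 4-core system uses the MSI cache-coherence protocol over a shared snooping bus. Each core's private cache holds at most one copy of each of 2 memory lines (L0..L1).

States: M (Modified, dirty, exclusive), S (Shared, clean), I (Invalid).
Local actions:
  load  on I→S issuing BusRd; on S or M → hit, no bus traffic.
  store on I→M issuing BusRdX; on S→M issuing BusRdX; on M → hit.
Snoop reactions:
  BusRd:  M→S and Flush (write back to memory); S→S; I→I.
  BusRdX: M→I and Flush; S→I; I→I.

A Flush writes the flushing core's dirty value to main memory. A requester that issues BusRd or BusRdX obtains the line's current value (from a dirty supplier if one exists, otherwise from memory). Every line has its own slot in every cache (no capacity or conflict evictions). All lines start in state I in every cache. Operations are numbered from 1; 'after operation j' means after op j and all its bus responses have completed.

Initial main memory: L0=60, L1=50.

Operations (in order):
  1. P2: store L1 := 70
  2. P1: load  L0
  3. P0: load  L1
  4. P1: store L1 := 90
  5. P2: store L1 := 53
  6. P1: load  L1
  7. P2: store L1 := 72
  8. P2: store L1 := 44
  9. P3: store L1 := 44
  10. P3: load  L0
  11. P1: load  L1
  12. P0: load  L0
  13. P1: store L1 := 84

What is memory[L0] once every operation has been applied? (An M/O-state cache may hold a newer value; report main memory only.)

1. P2: store L1 := 70  bus=[BusRdX]  L1: P0=I P1=I P2=M P3=I  mem[L1]=50
2. P1: load  L0  bus=[BusRd]  L0: P0=I P1=S P2=I P3=I  mem[L0]=60
3. P0: load  L1  bus=[BusRd,Flush]  L1: P0=S P1=I P2=S P3=I  mem[L1]=70
4. P1: store L1 := 90  bus=[BusRdX]  L1: P0=I P1=M P2=I P3=I  mem[L1]=70
5. P2: store L1 := 53  bus=[BusRdX,Flush]  L1: P0=I P1=I P2=M P3=I  mem[L1]=90
6. P1: load  L1  bus=[BusRd,Flush]  L1: P0=I P1=S P2=S P3=I  mem[L1]=53
7. P2: store L1 := 72  bus=[BusRdX]  L1: P0=I P1=I P2=M P3=I  mem[L1]=53
8. P2: store L1 := 44  bus=[-]  L1: P0=I P1=I P2=M P3=I  mem[L1]=53
9. P3: store L1 := 44  bus=[BusRdX,Flush]  L1: P0=I P1=I P2=I P3=M  mem[L1]=44
10. P3: load  L0  bus=[BusRd]  L0: P0=I P1=S P2=I P3=S  mem[L0]=60
11. P1: load  L1  bus=[BusRd,Flush]  L1: P0=I P1=S P2=I P3=S  mem[L1]=44
12. P0: load  L0  bus=[BusRd]  L0: P0=S P1=S P2=I P3=S  mem[L0]=60
13. P1: store L1 := 84  bus=[BusRdX]  L1: P0=I P1=M P2=I P3=I  mem[L1]=44

memory[L0] = 60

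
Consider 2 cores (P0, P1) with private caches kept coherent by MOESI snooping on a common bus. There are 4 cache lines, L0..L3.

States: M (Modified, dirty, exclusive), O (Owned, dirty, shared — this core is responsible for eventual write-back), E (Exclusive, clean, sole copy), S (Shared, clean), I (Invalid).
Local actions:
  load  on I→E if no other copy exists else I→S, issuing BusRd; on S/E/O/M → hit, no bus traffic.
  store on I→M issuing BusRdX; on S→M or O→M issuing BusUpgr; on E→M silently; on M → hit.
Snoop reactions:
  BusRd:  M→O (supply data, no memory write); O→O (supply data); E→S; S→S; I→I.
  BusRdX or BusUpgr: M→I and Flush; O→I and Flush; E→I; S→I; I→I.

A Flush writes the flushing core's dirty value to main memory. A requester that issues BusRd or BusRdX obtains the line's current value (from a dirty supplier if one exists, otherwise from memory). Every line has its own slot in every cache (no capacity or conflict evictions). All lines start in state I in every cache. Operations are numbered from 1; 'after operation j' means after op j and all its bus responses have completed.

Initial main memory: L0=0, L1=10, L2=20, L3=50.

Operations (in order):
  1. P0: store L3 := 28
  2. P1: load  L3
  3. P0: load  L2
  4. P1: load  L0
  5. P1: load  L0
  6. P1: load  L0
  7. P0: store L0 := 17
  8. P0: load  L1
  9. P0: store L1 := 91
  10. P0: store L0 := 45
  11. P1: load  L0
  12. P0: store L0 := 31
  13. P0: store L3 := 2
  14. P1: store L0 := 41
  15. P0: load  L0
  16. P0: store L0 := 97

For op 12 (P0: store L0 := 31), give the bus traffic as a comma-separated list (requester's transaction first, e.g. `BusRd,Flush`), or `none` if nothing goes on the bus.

bus = BusUpgr

1. P0: store L3 := 28  bus=[BusRdX]  L3: P0=M P1=I  mem[L3]=50
2. P1: load  L3  bus=[BusRd]  L3: P0=O P1=S  mem[L3]=50
3. P0: load  L2  bus=[BusRd]  L2: P0=E P1=I  mem[L2]=20
4. P1: load  L0  bus=[BusRd]  L0: P0=I P1=E  mem[L0]=0
5. P1: load  L0  bus=[-]  L0: P0=I P1=E  mem[L0]=0
6. P1: load  L0  bus=[-]  L0: P0=I P1=E  mem[L0]=0
7. P0: store L0 := 17  bus=[BusRdX]  L0: P0=M P1=I  mem[L0]=0
8. P0: load  L1  bus=[BusRd]  L1: P0=E P1=I  mem[L1]=10
9. P0: store L1 := 91  bus=[-]  L1: P0=M P1=I  mem[L1]=10
10. P0: store L0 := 45  bus=[-]  L0: P0=M P1=I  mem[L0]=0
11. P1: load  L0  bus=[BusRd]  L0: P0=O P1=S  mem[L0]=0
12. P0: store L0 := 31  bus=[BusUpgr]  L0: P0=M P1=I  mem[L0]=0
13. P0: store L3 := 2  bus=[BusUpgr]  L3: P0=M P1=I  mem[L3]=50
14. P1: store L0 := 41  bus=[BusRdX,Flush]  L0: P0=I P1=M  mem[L0]=31
15. P0: load  L0  bus=[BusRd]  L0: P0=S P1=O  mem[L0]=31
16. P0: store L0 := 97  bus=[BusUpgr,Flush]  L0: P0=M P1=I  mem[L0]=41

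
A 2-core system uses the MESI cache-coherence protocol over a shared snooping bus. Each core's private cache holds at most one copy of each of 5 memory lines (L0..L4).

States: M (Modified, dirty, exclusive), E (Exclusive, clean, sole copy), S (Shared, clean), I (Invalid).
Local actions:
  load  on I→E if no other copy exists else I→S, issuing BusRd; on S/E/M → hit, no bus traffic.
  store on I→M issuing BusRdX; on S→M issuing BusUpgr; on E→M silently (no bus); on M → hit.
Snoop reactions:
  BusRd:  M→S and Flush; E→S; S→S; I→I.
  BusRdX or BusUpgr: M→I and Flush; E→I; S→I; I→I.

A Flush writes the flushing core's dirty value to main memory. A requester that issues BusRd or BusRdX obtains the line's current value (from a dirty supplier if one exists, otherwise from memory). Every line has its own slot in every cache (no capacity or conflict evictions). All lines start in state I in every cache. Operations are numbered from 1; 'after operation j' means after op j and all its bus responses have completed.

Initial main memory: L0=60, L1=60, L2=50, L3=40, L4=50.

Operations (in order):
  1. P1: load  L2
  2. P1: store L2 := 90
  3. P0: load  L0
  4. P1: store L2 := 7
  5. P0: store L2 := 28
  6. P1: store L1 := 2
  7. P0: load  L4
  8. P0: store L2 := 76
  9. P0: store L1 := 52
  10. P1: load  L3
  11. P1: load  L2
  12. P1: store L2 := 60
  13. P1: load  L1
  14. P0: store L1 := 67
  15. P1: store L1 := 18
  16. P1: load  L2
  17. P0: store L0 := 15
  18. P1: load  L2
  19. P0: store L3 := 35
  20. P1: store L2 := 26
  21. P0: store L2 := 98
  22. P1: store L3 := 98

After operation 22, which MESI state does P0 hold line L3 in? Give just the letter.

state = I

  op1 P1: load  L2 → I/E on L2; bus BusRd; mem=50
  op2 P1: store L2 := 90 → I/M on L2; bus (none); mem=50
  op3 P0: load  L0 → E/I on L0; bus BusRd; mem=60
  op4 P1: store L2 := 7 → I/M on L2; bus (none); mem=50
  op5 P0: store L2 := 28 → M/I on L2; bus BusRdX Flush; mem=7
  op6 P1: store L1 := 2 → I/M on L1; bus BusRdX; mem=60
  op7 P0: load  L4 → E/I on L4; bus BusRd; mem=50
  op8 P0: store L2 := 76 → M/I on L2; bus (none); mem=7
  op9 P0: store L1 := 52 → M/I on L1; bus BusRdX Flush; mem=2
  op10 P1: load  L3 → I/E on L3; bus BusRd; mem=40
  op11 P1: load  L2 → S/S on L2; bus BusRd Flush; mem=76
  op12 P1: store L2 := 60 → I/M on L2; bus BusUpgr; mem=76
  op13 P1: load  L1 → S/S on L1; bus BusRd Flush; mem=52
  op14 P0: store L1 := 67 → M/I on L1; bus BusUpgr; mem=52
  op15 P1: store L1 := 18 → I/M on L1; bus BusRdX Flush; mem=67
  op16 P1: load  L2 → I/M on L2; bus (none); mem=76
  op17 P0: store L0 := 15 → M/I on L0; bus (none); mem=60
  op18 P1: load  L2 → I/M on L2; bus (none); mem=76
  op19 P0: store L3 := 35 → M/I on L3; bus BusRdX; mem=40
  op20 P1: store L2 := 26 → I/M on L2; bus (none); mem=76
  op21 P0: store L2 := 98 → M/I on L2; bus BusRdX Flush; mem=26
  op22 P1: store L3 := 98 → I/M on L3; bus BusRdX Flush; mem=35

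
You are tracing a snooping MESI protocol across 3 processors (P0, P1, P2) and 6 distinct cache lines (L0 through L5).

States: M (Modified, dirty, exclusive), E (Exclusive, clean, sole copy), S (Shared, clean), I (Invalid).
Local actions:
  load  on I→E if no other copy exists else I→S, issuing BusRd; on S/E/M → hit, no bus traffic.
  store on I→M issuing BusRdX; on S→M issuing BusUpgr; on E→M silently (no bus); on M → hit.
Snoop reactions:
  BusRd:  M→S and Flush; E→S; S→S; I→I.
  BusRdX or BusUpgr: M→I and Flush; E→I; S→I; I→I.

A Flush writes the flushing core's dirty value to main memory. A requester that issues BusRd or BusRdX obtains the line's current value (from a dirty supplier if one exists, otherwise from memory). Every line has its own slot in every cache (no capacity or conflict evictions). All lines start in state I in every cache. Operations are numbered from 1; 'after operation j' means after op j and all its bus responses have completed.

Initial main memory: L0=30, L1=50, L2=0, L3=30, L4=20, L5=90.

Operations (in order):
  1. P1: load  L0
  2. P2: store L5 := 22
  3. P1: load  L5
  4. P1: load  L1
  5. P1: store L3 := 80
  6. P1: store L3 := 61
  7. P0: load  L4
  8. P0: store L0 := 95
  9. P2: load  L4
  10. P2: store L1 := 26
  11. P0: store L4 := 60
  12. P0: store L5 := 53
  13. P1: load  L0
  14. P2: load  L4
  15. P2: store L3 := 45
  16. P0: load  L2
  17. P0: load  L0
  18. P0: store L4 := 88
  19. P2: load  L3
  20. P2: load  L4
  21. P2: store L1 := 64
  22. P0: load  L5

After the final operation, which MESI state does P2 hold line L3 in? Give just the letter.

  op1 P1: load  L0 → I/E/I on L0; bus BusRd; mem=30
  op2 P2: store L5 := 22 → I/I/M on L5; bus BusRdX; mem=90
  op3 P1: load  L5 → I/S/S on L5; bus BusRd Flush; mem=22
  op4 P1: load  L1 → I/E/I on L1; bus BusRd; mem=50
  op5 P1: store L3 := 80 → I/M/I on L3; bus BusRdX; mem=30
  op6 P1: store L3 := 61 → I/M/I on L3; bus (none); mem=30
  op7 P0: load  L4 → E/I/I on L4; bus BusRd; mem=20
  op8 P0: store L0 := 95 → M/I/I on L0; bus BusRdX; mem=30
  op9 P2: load  L4 → S/I/S on L4; bus BusRd; mem=20
  op10 P2: store L1 := 26 → I/I/M on L1; bus BusRdX; mem=50
  op11 P0: store L4 := 60 → M/I/I on L4; bus BusUpgr; mem=20
  op12 P0: store L5 := 53 → M/I/I on L5; bus BusRdX; mem=22
  op13 P1: load  L0 → S/S/I on L0; bus BusRd Flush; mem=95
  op14 P2: load  L4 → S/I/S on L4; bus BusRd Flush; mem=60
  op15 P2: store L3 := 45 → I/I/M on L3; bus BusRdX Flush; mem=61
  op16 P0: load  L2 → E/I/I on L2; bus BusRd; mem=0
  op17 P0: load  L0 → S/S/I on L0; bus (none); mem=95
  op18 P0: store L4 := 88 → M/I/I on L4; bus BusUpgr; mem=60
  op19 P2: load  L3 → I/I/M on L3; bus (none); mem=61
  op20 P2: load  L4 → S/I/S on L4; bus BusRd Flush; mem=88
  op21 P2: store L1 := 64 → I/I/M on L1; bus (none); mem=50
  op22 P0: load  L5 → M/I/I on L5; bus (none); mem=22

state = M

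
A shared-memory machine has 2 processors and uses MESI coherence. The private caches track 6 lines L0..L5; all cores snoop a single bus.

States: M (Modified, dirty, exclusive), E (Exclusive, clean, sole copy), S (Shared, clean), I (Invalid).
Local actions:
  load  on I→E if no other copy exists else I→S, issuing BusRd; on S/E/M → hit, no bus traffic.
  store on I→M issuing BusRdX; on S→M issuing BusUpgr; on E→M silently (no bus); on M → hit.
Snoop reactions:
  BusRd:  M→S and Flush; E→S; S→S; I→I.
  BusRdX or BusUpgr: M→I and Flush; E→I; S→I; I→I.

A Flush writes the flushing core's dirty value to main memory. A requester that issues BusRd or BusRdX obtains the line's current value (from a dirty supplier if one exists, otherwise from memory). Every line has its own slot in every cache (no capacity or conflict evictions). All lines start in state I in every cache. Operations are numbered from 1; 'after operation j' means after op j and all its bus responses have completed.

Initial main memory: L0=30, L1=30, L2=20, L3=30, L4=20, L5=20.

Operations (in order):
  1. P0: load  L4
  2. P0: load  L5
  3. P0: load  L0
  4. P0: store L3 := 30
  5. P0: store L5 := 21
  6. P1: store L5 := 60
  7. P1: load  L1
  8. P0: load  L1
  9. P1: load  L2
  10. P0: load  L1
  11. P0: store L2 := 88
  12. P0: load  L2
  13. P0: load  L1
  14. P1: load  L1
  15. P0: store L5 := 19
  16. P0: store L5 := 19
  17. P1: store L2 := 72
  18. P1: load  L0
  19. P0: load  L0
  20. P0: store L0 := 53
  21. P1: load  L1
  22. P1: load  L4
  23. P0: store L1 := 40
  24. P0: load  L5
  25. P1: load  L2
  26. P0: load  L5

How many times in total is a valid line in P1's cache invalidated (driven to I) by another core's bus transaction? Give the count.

invalidations = 4

step 1: P0: load  L4  ⟶  EI  (L4)  txn=BusRd  M[L4]=20
step 2: P0: load  L5  ⟶  EI  (L5)  txn=BusRd  M[L5]=20
step 3: P0: load  L0  ⟶  EI  (L0)  txn=BusRd  M[L0]=30
step 4: P0: store L3 := 30  ⟶  MI  (L3)  txn=BusRdX  M[L3]=30
step 5: P0: store L5 := 21  ⟶  MI  (L5)  txn=∅  M[L5]=20
step 6: P1: store L5 := 60  ⟶  IM  (L5)  txn=BusRdX+Flush  M[L5]=21
step 7: P1: load  L1  ⟶  IE  (L1)  txn=BusRd  M[L1]=30
step 8: P0: load  L1  ⟶  SS  (L1)  txn=BusRd  M[L1]=30
step 9: P1: load  L2  ⟶  IE  (L2)  txn=BusRd  M[L2]=20
step 10: P0: load  L1  ⟶  SS  (L1)  txn=∅  M[L1]=30
step 11: P0: store L2 := 88  ⟶  MI  (L2)  txn=BusRdX  M[L2]=20
step 12: P0: load  L2  ⟶  MI  (L2)  txn=∅  M[L2]=20
step 13: P0: load  L1  ⟶  SS  (L1)  txn=∅  M[L1]=30
step 14: P1: load  L1  ⟶  SS  (L1)  txn=∅  M[L1]=30
step 15: P0: store L5 := 19  ⟶  MI  (L5)  txn=BusRdX+Flush  M[L5]=60
step 16: P0: store L5 := 19  ⟶  MI  (L5)  txn=∅  M[L5]=60
step 17: P1: store L2 := 72  ⟶  IM  (L2)  txn=BusRdX+Flush  M[L2]=88
step 18: P1: load  L0  ⟶  SS  (L0)  txn=BusRd  M[L0]=30
step 19: P0: load  L0  ⟶  SS  (L0)  txn=∅  M[L0]=30
step 20: P0: store L0 := 53  ⟶  MI  (L0)  txn=BusUpgr  M[L0]=30
step 21: P1: load  L1  ⟶  SS  (L1)  txn=∅  M[L1]=30
step 22: P1: load  L4  ⟶  SS  (L4)  txn=BusRd  M[L4]=20
step 23: P0: store L1 := 40  ⟶  MI  (L1)  txn=BusUpgr  M[L1]=30
step 24: P0: load  L5  ⟶  MI  (L5)  txn=∅  M[L5]=60
step 25: P1: load  L2  ⟶  IM  (L2)  txn=∅  M[L2]=88
step 26: P0: load  L5  ⟶  MI  (L5)  txn=∅  M[L5]=60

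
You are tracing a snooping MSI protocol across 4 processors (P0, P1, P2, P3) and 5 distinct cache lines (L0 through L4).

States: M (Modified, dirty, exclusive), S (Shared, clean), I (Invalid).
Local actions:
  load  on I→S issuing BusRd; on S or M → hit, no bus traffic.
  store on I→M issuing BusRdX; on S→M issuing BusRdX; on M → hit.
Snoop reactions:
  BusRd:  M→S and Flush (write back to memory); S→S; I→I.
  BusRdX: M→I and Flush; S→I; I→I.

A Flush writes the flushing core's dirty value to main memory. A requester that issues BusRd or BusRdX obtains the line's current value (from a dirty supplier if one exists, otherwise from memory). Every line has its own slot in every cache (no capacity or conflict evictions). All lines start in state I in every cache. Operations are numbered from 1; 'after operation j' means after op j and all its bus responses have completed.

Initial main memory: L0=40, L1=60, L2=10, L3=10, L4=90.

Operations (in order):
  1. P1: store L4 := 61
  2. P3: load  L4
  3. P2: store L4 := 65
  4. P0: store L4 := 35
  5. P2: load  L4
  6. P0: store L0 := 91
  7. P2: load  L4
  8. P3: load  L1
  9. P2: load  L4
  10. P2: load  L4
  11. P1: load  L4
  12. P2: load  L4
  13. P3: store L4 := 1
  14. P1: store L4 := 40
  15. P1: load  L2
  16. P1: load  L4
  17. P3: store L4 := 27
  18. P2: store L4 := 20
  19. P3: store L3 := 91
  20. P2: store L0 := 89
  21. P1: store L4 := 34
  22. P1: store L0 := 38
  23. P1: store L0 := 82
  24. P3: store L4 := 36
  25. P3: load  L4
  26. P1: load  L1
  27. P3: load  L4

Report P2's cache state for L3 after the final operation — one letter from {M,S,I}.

[1] P1: store L4 := 61 | P0:I, P1:M(61), P2:I, P3:I | bus: BusRdX
[2] P3: load  L4 | P0:I, P1:S(61), P2:I, P3:S(61) | bus: BusRd,Flush
[3] P2: store L4 := 65 | P0:I, P1:I, P2:M(65), P3:I | bus: BusRdX
[4] P0: store L4 := 35 | P0:M(35), P1:I, P2:I, P3:I | bus: BusRdX,Flush
[5] P2: load  L4 | P0:S(35), P1:I, P2:S(35), P3:I | bus: BusRd,Flush
[6] P0: store L0 := 91 | P0:M(91), P1:I, P2:I, P3:I | bus: BusRdX
[7] P2: load  L4 | P0:S(35), P1:I, P2:S(35), P3:I | bus: none
[8] P3: load  L1 | P0:I, P1:I, P2:I, P3:S(60) | bus: BusRd
[9] P2: load  L4 | P0:S(35), P1:I, P2:S(35), P3:I | bus: none
[10] P2: load  L4 | P0:S(35), P1:I, P2:S(35), P3:I | bus: none
[11] P1: load  L4 | P0:S(35), P1:S(35), P2:S(35), P3:I | bus: BusRd
[12] P2: load  L4 | P0:S(35), P1:S(35), P2:S(35), P3:I | bus: none
[13] P3: store L4 := 1 | P0:I, P1:I, P2:I, P3:M(1) | bus: BusRdX
[14] P1: store L4 := 40 | P0:I, P1:M(40), P2:I, P3:I | bus: BusRdX,Flush
[15] P1: load  L2 | P0:I, P1:S(10), P2:I, P3:I | bus: BusRd
[16] P1: load  L4 | P0:I, P1:M(40), P2:I, P3:I | bus: none
[17] P3: store L4 := 27 | P0:I, P1:I, P2:I, P3:M(27) | bus: BusRdX,Flush
[18] P2: store L4 := 20 | P0:I, P1:I, P2:M(20), P3:I | bus: BusRdX,Flush
[19] P3: store L3 := 91 | P0:I, P1:I, P2:I, P3:M(91) | bus: BusRdX
[20] P2: store L0 := 89 | P0:I, P1:I, P2:M(89), P3:I | bus: BusRdX,Flush
[21] P1: store L4 := 34 | P0:I, P1:M(34), P2:I, P3:I | bus: BusRdX,Flush
[22] P1: store L0 := 38 | P0:I, P1:M(38), P2:I, P3:I | bus: BusRdX,Flush
[23] P1: store L0 := 82 | P0:I, P1:M(82), P2:I, P3:I | bus: none
[24] P3: store L4 := 36 | P0:I, P1:I, P2:I, P3:M(36) | bus: BusRdX,Flush
[25] P3: load  L4 | P0:I, P1:I, P2:I, P3:M(36) | bus: none
[26] P1: load  L1 | P0:I, P1:S(60), P2:I, P3:S(60) | bus: BusRd
[27] P3: load  L4 | P0:I, P1:I, P2:I, P3:M(36) | bus: none

state = I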